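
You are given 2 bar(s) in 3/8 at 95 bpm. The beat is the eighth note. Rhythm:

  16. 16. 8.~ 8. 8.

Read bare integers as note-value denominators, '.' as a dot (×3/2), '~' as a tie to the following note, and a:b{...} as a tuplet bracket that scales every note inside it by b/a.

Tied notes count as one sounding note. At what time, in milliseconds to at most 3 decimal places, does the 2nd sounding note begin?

1. 0.0ms @ 0 + 473.684ms (3/4)
2. 473.684ms @ 3/4 + 473.684ms (3/4)
3. 947.368ms @ 3/2 + 1894.737ms (3)
4. 2842.105ms @ 9/2 + 947.368ms (3/2)

note 2 onset = 3/4b = 473.684ms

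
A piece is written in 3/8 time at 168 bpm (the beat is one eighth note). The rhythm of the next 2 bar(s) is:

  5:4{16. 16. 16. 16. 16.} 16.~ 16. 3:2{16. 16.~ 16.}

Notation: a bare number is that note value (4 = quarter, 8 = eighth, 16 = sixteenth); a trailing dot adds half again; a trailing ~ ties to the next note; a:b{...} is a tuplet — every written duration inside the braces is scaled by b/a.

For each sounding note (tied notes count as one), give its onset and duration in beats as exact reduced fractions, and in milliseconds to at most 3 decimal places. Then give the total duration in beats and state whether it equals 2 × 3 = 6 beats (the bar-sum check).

1) 0.0ms=0b +214.286ms=3/5b
2) 214.286ms=3/5b +214.286ms=3/5b
3) 428.571ms=6/5b +214.286ms=3/5b
4) 642.857ms=9/5b +214.286ms=3/5b
5) 857.143ms=12/5b +214.286ms=3/5b
6) 1071.429ms=3b +535.714ms=3/2b
7) 1607.143ms=9/2b +178.571ms=1/2b
8) 1785.714ms=5b +357.143ms=1b
Σ=6b of 6 (168bpm 3/8) — PASS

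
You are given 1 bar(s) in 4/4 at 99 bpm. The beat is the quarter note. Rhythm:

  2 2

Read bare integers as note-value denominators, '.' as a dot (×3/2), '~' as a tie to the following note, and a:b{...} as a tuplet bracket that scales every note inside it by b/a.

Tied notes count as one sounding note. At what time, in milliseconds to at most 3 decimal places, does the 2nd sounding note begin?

1. 0.0ms @ 0 + 1212.121ms (2)
2. 1212.121ms @ 2 + 1212.121ms (2)

note 2 onset = 2b = 1212.121ms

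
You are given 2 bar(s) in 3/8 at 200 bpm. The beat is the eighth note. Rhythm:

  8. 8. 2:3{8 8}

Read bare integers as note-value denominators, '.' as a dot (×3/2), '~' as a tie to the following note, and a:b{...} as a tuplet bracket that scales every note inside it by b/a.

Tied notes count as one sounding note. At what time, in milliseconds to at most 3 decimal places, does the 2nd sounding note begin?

1. 0.0ms @ 0 + 450.0ms (3/2)
2. 450.0ms @ 3/2 + 450.0ms (3/2)
3. 900.0ms @ 3 + 450.0ms (3/2)
4. 1350.0ms @ 9/2 + 450.0ms (3/2)

note 2 onset = 3/2b = 450.0ms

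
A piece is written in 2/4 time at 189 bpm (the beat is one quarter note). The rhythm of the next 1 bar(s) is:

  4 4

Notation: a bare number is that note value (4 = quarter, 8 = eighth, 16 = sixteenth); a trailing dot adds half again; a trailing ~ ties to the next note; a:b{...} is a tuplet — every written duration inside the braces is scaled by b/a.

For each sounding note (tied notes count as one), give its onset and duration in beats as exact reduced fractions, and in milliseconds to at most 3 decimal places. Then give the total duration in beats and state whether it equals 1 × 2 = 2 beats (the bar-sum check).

1) 0.0ms=0b +317.46ms=1b
2) 317.46ms=1b +317.46ms=1b
Σ=2b of 2 (189bpm 2/4) — PASS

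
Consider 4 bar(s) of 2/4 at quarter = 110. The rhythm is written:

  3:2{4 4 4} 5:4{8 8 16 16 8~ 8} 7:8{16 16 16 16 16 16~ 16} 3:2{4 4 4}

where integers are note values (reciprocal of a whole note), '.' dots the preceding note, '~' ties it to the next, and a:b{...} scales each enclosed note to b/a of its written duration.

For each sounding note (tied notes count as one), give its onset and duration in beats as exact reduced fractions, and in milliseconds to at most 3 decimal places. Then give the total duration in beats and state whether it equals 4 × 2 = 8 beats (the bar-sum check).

1) 0.0ms=0b +363.636ms=2/3b
2) 363.636ms=2/3b +363.636ms=2/3b
3) 727.273ms=4/3b +363.636ms=2/3b
4) 1090.909ms=2b +218.182ms=2/5b
5) 1309.091ms=12/5b +218.182ms=2/5b
6) 1527.273ms=14/5b +109.091ms=1/5b
7) 1636.364ms=3b +109.091ms=1/5b
8) 1745.455ms=16/5b +436.364ms=4/5b
9) 2181.818ms=4b +155.844ms=2/7b
10) 2337.662ms=30/7b +155.844ms=2/7b
11) 2493.506ms=32/7b +155.844ms=2/7b
12) 2649.351ms=34/7b +155.844ms=2/7b
13) 2805.195ms=36/7b +155.844ms=2/7b
14) 2961.039ms=38/7b +311.688ms=4/7b
15) 3272.727ms=6b +363.636ms=2/3b
16) 3636.364ms=20/3b +363.636ms=2/3b
17) 4000.0ms=22/3b +363.636ms=2/3b
Σ=8b of 8 (110bpm 2/4) — PASS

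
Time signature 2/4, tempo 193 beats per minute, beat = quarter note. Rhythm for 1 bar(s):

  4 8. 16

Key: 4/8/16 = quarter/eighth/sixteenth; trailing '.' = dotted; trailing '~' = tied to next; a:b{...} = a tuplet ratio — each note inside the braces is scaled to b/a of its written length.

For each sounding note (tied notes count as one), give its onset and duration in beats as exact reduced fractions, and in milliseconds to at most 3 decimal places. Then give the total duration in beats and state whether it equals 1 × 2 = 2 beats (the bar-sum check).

1) 0.0ms=0b +310.881ms=1b
2) 310.881ms=1b +233.161ms=3/4b
3) 544.041ms=7/4b +77.72ms=1/4b
Σ=2b of 2 (193bpm 2/4) — PASS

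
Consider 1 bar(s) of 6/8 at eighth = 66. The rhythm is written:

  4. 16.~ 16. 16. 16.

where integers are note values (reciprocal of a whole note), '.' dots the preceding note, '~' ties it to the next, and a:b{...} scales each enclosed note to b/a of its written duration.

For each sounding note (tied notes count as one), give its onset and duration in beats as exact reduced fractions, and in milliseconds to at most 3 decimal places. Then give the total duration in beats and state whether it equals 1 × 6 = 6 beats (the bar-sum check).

1) 0.0ms=0b +2727.273ms=3b
2) 2727.273ms=3b +1363.636ms=3/2b
3) 4090.909ms=9/2b +681.818ms=3/4b
4) 4772.727ms=21/4b +681.818ms=3/4b
Σ=6b of 6 (66bpm 6/8) — PASS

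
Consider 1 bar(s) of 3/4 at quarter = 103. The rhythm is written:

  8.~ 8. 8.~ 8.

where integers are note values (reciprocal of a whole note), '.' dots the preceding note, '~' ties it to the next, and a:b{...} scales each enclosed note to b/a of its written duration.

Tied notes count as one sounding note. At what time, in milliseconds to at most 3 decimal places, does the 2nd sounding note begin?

note 2 onset = 3/2b = 873.786ms

1. 0.0ms @ 0 + 873.786ms (3/2)
2. 873.786ms @ 3/2 + 873.786ms (3/2)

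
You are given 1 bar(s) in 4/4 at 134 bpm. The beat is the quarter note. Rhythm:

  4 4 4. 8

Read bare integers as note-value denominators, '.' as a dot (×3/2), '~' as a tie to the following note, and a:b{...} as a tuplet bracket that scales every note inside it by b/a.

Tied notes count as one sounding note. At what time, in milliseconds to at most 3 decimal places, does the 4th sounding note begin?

note 4 onset = 7/2b = 1567.164ms

1. 0.0ms @ 0 + 447.761ms (1)
2. 447.761ms @ 1 + 447.761ms (1)
3. 895.522ms @ 2 + 671.642ms (3/2)
4. 1567.164ms @ 7/2 + 223.881ms (1/2)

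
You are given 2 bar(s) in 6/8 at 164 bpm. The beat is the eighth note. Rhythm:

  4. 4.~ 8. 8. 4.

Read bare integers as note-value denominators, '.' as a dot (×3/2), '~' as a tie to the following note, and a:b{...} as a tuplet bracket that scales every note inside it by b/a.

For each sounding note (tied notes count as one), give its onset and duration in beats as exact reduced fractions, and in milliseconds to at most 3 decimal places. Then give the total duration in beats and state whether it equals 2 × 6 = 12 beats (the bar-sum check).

1) 0.0ms=0b +1097.561ms=3b
2) 1097.561ms=3b +1646.341ms=9/2b
3) 2743.902ms=15/2b +548.78ms=3/2b
4) 3292.683ms=9b +1097.561ms=3b
Σ=12b of 12 (164bpm 6/8) — PASS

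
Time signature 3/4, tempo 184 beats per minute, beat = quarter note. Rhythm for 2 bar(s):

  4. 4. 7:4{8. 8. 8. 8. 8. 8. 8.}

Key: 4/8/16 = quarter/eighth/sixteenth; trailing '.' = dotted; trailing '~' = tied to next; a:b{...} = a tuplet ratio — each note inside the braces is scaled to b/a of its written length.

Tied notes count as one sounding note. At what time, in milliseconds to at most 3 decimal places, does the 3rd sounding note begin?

1. 0.0ms @ 0 + 489.13ms (3/2)
2. 489.13ms @ 3/2 + 489.13ms (3/2)
3. 978.261ms @ 3 + 139.752ms (3/7)
4. 1118.012ms @ 24/7 + 139.752ms (3/7)
5. 1257.764ms @ 27/7 + 139.752ms (3/7)
6. 1397.516ms @ 30/7 + 139.752ms (3/7)
7. 1537.267ms @ 33/7 + 139.752ms (3/7)
8. 1677.019ms @ 36/7 + 139.752ms (3/7)
9. 1816.77ms @ 39/7 + 139.752ms (3/7)

note 3 onset = 3b = 978.261ms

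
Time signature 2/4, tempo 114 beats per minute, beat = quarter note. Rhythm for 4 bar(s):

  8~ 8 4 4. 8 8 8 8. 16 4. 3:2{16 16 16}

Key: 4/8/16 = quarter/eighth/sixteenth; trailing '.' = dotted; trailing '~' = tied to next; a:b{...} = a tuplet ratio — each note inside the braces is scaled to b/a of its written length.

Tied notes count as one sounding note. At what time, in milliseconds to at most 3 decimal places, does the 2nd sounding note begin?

note 2 onset = 1b = 526.316ms

1. 0.0ms @ 0 + 526.316ms (1)
2. 526.316ms @ 1 + 526.316ms (1)
3. 1052.632ms @ 2 + 789.474ms (3/2)
4. 1842.105ms @ 7/2 + 263.158ms (1/2)
5. 2105.263ms @ 4 + 263.158ms (1/2)
6. 2368.421ms @ 9/2 + 263.158ms (1/2)
7. 2631.579ms @ 5 + 394.737ms (3/4)
8. 3026.316ms @ 23/4 + 131.579ms (1/4)
9. 3157.895ms @ 6 + 789.474ms (3/2)
10. 3947.368ms @ 15/2 + 87.719ms (1/6)
11. 4035.088ms @ 23/3 + 87.719ms (1/6)
12. 4122.807ms @ 47/6 + 87.719ms (1/6)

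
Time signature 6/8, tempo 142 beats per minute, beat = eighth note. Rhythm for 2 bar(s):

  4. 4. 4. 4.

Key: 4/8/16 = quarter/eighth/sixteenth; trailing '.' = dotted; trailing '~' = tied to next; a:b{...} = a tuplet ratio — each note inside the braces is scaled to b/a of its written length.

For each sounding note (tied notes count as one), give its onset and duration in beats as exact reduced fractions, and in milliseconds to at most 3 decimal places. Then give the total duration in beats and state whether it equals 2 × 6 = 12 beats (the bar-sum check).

1) 0.0ms=0b +1267.606ms=3b
2) 1267.606ms=3b +1267.606ms=3b
3) 2535.211ms=6b +1267.606ms=3b
4) 3802.817ms=9b +1267.606ms=3b
Σ=12b of 12 (142bpm 6/8) — PASS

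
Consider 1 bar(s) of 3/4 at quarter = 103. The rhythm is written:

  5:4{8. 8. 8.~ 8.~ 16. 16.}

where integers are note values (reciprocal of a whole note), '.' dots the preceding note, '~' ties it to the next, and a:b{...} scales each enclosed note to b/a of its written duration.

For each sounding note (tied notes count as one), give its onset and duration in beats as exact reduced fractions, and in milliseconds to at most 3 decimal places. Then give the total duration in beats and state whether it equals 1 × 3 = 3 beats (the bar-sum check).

1) 0.0ms=0b +349.515ms=3/5b
2) 349.515ms=3/5b +349.515ms=3/5b
3) 699.029ms=6/5b +873.786ms=3/2b
4) 1572.816ms=27/10b +174.757ms=3/10b
Σ=3b of 3 (103bpm 3/4) — PASS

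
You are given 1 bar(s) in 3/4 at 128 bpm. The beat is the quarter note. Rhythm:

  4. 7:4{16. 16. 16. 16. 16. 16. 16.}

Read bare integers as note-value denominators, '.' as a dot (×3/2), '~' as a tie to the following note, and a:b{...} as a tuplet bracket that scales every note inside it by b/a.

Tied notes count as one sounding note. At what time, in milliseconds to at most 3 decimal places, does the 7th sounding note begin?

note 7 onset = 18/7b = 1205.357ms

1. 0.0ms @ 0 + 703.125ms (3/2)
2. 703.125ms @ 3/2 + 100.446ms (3/14)
3. 803.571ms @ 12/7 + 100.446ms (3/14)
4. 904.018ms @ 27/14 + 100.446ms (3/14)
5. 1004.464ms @ 15/7 + 100.446ms (3/14)
6. 1104.911ms @ 33/14 + 100.446ms (3/14)
7. 1205.357ms @ 18/7 + 100.446ms (3/14)
8. 1305.804ms @ 39/14 + 100.446ms (3/14)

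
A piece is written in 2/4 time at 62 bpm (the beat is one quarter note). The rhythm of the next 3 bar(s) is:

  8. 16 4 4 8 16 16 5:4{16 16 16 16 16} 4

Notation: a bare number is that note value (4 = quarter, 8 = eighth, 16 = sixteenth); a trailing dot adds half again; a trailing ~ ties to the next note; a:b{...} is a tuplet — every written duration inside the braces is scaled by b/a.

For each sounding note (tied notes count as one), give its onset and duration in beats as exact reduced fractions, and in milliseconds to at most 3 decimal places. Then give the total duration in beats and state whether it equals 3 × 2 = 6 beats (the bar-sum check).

1) 0.0ms=0b +725.806ms=3/4b
2) 725.806ms=3/4b +241.935ms=1/4b
3) 967.742ms=1b +967.742ms=1b
4) 1935.484ms=2b +967.742ms=1b
5) 2903.226ms=3b +483.871ms=1/2b
6) 3387.097ms=7/2b +241.935ms=1/4b
7) 3629.032ms=15/4b +241.935ms=1/4b
8) 3870.968ms=4b +193.548ms=1/5b
9) 4064.516ms=21/5b +193.548ms=1/5b
10) 4258.065ms=22/5b +193.548ms=1/5b
11) 4451.613ms=23/5b +193.548ms=1/5b
12) 4645.161ms=24/5b +193.548ms=1/5b
13) 4838.71ms=5b +967.742ms=1b
Σ=6b of 6 (62bpm 2/4) — PASS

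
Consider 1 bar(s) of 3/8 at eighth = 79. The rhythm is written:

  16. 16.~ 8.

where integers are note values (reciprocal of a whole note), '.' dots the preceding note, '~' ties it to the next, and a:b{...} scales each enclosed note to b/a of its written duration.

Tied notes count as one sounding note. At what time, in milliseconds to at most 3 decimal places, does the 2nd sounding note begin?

note 2 onset = 3/4b = 569.62ms

1. 0.0ms @ 0 + 569.62ms (3/4)
2. 569.62ms @ 3/4 + 1708.861ms (9/4)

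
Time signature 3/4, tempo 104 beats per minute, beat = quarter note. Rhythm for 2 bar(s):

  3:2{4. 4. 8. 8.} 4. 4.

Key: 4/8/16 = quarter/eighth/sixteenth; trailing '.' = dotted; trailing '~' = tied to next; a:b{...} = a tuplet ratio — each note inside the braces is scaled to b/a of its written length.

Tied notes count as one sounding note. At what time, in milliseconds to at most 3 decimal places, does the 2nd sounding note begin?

note 2 onset = 1b = 576.923ms

1. 0.0ms @ 0 + 576.923ms (1)
2. 576.923ms @ 1 + 576.923ms (1)
3. 1153.846ms @ 2 + 288.462ms (1/2)
4. 1442.308ms @ 5/2 + 288.462ms (1/2)
5. 1730.769ms @ 3 + 865.385ms (3/2)
6. 2596.154ms @ 9/2 + 865.385ms (3/2)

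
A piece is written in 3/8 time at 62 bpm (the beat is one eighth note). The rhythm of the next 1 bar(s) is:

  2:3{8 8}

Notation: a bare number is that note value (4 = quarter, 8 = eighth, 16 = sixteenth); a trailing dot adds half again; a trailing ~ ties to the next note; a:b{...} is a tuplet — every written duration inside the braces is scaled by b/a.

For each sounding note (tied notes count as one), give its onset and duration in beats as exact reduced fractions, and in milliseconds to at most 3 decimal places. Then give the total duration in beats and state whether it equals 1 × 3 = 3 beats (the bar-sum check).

1) 0.0ms=0b +1451.613ms=3/2b
2) 1451.613ms=3/2b +1451.613ms=3/2b
Σ=3b of 3 (62bpm 3/8) — PASS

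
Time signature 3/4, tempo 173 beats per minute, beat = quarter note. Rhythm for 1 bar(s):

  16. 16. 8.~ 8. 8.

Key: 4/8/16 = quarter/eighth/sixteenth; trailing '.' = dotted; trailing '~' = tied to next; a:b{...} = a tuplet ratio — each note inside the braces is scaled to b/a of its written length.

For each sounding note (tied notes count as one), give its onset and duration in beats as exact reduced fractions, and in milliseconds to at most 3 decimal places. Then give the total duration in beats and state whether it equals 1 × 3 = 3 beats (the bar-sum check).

1) 0.0ms=0b +130.058ms=3/8b
2) 130.058ms=3/8b +130.058ms=3/8b
3) 260.116ms=3/4b +520.231ms=3/2b
4) 780.347ms=9/4b +260.116ms=3/4b
Σ=3b of 3 (173bpm 3/4) — PASS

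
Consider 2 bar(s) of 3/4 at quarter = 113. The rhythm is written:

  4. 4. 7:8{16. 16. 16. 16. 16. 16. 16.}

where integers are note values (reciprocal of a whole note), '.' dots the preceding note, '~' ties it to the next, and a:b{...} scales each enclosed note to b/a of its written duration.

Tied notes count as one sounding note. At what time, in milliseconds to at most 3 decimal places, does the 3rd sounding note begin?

1. 0.0ms @ 0 + 796.46ms (3/2)
2. 796.46ms @ 3/2 + 796.46ms (3/2)
3. 1592.92ms @ 3 + 227.56ms (3/7)
4. 1820.48ms @ 24/7 + 227.56ms (3/7)
5. 2048.04ms @ 27/7 + 227.56ms (3/7)
6. 2275.601ms @ 30/7 + 227.56ms (3/7)
7. 2503.161ms @ 33/7 + 227.56ms (3/7)
8. 2730.721ms @ 36/7 + 227.56ms (3/7)
9. 2958.281ms @ 39/7 + 227.56ms (3/7)

note 3 onset = 3b = 1592.92ms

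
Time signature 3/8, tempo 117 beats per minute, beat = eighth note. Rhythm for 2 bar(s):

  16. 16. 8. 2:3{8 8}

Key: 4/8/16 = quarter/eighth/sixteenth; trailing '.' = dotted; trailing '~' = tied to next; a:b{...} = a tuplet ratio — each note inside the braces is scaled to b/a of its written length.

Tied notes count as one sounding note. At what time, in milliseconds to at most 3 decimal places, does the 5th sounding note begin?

note 5 onset = 9/2b = 2307.692ms

1. 0.0ms @ 0 + 384.615ms (3/4)
2. 384.615ms @ 3/4 + 384.615ms (3/4)
3. 769.231ms @ 3/2 + 769.231ms (3/2)
4. 1538.462ms @ 3 + 769.231ms (3/2)
5. 2307.692ms @ 9/2 + 769.231ms (3/2)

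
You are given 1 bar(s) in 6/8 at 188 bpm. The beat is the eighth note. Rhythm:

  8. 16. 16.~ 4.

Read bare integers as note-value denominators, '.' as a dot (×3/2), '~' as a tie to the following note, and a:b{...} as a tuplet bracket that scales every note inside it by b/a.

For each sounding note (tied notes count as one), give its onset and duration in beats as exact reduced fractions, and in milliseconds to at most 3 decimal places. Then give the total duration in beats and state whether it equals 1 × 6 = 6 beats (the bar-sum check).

1) 0.0ms=0b +478.723ms=3/2b
2) 478.723ms=3/2b +239.362ms=3/4b
3) 718.085ms=9/4b +1196.809ms=15/4b
Σ=6b of 6 (188bpm 6/8) — PASS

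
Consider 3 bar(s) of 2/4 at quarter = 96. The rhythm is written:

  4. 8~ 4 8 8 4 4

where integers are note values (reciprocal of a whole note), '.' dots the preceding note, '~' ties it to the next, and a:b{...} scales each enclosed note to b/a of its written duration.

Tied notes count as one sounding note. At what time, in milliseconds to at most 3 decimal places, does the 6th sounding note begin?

note 6 onset = 5b = 3125.0ms

1. 0.0ms @ 0 + 937.5ms (3/2)
2. 937.5ms @ 3/2 + 937.5ms (3/2)
3. 1875.0ms @ 3 + 312.5ms (1/2)
4. 2187.5ms @ 7/2 + 312.5ms (1/2)
5. 2500.0ms @ 4 + 625.0ms (1)
6. 3125.0ms @ 5 + 625.0ms (1)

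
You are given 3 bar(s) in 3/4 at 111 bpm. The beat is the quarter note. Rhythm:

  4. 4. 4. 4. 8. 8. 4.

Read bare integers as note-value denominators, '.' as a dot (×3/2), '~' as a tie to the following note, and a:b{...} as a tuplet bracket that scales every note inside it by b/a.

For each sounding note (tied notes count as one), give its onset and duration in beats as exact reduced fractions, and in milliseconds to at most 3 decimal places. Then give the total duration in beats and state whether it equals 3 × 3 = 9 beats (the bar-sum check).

1) 0.0ms=0b +810.811ms=3/2b
2) 810.811ms=3/2b +810.811ms=3/2b
3) 1621.622ms=3b +810.811ms=3/2b
4) 2432.432ms=9/2b +810.811ms=3/2b
5) 3243.243ms=6b +405.405ms=3/4b
6) 3648.649ms=27/4b +405.405ms=3/4b
7) 4054.054ms=15/2b +810.811ms=3/2b
Σ=9b of 9 (111bpm 3/4) — PASS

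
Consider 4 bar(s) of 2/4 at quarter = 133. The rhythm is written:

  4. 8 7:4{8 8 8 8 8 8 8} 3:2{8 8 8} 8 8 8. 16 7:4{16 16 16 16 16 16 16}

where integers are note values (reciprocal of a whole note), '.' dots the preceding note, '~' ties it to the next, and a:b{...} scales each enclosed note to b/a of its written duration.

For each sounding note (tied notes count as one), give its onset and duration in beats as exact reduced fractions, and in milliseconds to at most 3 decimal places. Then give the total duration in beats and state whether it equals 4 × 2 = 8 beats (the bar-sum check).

1) 0.0ms=0b +676.692ms=3/2b
2) 676.692ms=3/2b +225.564ms=1/2b
3) 902.256ms=2b +128.894ms=2/7b
4) 1031.149ms=16/7b +128.894ms=2/7b
5) 1160.043ms=18/7b +128.894ms=2/7b
6) 1288.937ms=20/7b +128.894ms=2/7b
7) 1417.83ms=22/7b +128.894ms=2/7b
8) 1546.724ms=24/7b +128.894ms=2/7b
9) 1675.618ms=26/7b +128.894ms=2/7b
10) 1804.511ms=4b +150.376ms=1/3b
11) 1954.887ms=13/3b +150.376ms=1/3b
12) 2105.263ms=14/3b +150.376ms=1/3b
13) 2255.639ms=5b +225.564ms=1/2b
14) 2481.203ms=11/2b +225.564ms=1/2b
15) 2706.767ms=6b +338.346ms=3/4b
16) 3045.113ms=27/4b +112.782ms=1/4b
17) 3157.895ms=7b +64.447ms=1/7b
18) 3222.342ms=50/7b +64.447ms=1/7b
19) 3286.788ms=51/7b +64.447ms=1/7b
20) 3351.235ms=52/7b +64.447ms=1/7b
21) 3415.682ms=53/7b +64.447ms=1/7b
22) 3480.129ms=54/7b +64.447ms=1/7b
23) 3544.576ms=55/7b +64.447ms=1/7b
Σ=8b of 8 (133bpm 2/4) — PASS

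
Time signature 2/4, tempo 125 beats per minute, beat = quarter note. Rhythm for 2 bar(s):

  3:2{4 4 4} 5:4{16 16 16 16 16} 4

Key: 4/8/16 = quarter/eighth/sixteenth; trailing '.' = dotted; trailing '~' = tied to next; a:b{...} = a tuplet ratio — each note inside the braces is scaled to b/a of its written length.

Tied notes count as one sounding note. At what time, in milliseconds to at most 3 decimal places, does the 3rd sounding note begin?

note 3 onset = 4/3b = 640.0ms

1. 0.0ms @ 0 + 320.0ms (2/3)
2. 320.0ms @ 2/3 + 320.0ms (2/3)
3. 640.0ms @ 4/3 + 320.0ms (2/3)
4. 960.0ms @ 2 + 96.0ms (1/5)
5. 1056.0ms @ 11/5 + 96.0ms (1/5)
6. 1152.0ms @ 12/5 + 96.0ms (1/5)
7. 1248.0ms @ 13/5 + 96.0ms (1/5)
8. 1344.0ms @ 14/5 + 96.0ms (1/5)
9. 1440.0ms @ 3 + 480.0ms (1)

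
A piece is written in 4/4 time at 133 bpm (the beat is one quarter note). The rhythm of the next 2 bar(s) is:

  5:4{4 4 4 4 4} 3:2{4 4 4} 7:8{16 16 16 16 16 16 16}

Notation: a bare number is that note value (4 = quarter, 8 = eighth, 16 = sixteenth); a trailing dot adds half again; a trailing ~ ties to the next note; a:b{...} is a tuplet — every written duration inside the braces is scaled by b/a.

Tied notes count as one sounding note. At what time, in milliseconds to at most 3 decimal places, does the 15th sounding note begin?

1. 0.0ms @ 0 + 360.902ms (4/5)
2. 360.902ms @ 4/5 + 360.902ms (4/5)
3. 721.805ms @ 8/5 + 360.902ms (4/5)
4. 1082.707ms @ 12/5 + 360.902ms (4/5)
5. 1443.609ms @ 16/5 + 360.902ms (4/5)
6. 1804.511ms @ 4 + 300.752ms (2/3)
7. 2105.263ms @ 14/3 + 300.752ms (2/3)
8. 2406.015ms @ 16/3 + 300.752ms (2/3)
9. 2706.767ms @ 6 + 128.894ms (2/7)
10. 2835.661ms @ 44/7 + 128.894ms (2/7)
11. 2964.554ms @ 46/7 + 128.894ms (2/7)
12. 3093.448ms @ 48/7 + 128.894ms (2/7)
13. 3222.342ms @ 50/7 + 128.894ms (2/7)
14. 3351.235ms @ 52/7 + 128.894ms (2/7)
15. 3480.129ms @ 54/7 + 128.894ms (2/7)

note 15 onset = 54/7b = 3480.129ms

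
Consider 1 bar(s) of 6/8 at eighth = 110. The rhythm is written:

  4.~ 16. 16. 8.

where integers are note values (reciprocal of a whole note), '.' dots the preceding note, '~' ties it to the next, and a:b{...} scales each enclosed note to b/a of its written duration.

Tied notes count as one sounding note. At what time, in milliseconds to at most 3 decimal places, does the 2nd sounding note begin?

note 2 onset = 15/4b = 2045.455ms

1. 0.0ms @ 0 + 2045.455ms (15/4)
2. 2045.455ms @ 15/4 + 409.091ms (3/4)
3. 2454.545ms @ 9/2 + 818.182ms (3/2)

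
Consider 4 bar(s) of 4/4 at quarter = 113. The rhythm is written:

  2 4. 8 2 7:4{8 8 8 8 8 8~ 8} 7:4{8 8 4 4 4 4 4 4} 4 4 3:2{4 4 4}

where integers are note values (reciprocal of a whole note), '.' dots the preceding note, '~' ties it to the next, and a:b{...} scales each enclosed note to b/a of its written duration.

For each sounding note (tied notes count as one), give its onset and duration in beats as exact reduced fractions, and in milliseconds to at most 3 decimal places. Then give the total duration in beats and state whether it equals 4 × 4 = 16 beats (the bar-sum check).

1) 0.0ms=0b +1061.947ms=2b
2) 1061.947ms=2b +796.46ms=3/2b
3) 1858.407ms=7/2b +265.487ms=1/2b
4) 2123.894ms=4b +1061.947ms=2b
5) 3185.841ms=6b +151.707ms=2/7b
6) 3337.547ms=44/7b +151.707ms=2/7b
7) 3489.254ms=46/7b +151.707ms=2/7b
8) 3640.961ms=48/7b +151.707ms=2/7b
9) 3792.668ms=50/7b +151.707ms=2/7b
10) 3944.374ms=52/7b +303.413ms=4/7b
11) 4247.788ms=8b +151.707ms=2/7b
12) 4399.494ms=58/7b +151.707ms=2/7b
13) 4551.201ms=60/7b +303.413ms=4/7b
14) 4854.614ms=64/7b +303.413ms=4/7b
15) 5158.028ms=68/7b +303.413ms=4/7b
16) 5461.441ms=72/7b +303.413ms=4/7b
17) 5764.855ms=76/7b +303.413ms=4/7b
18) 6068.268ms=80/7b +303.413ms=4/7b
19) 6371.681ms=12b +530.973ms=1b
20) 6902.655ms=13b +530.973ms=1b
21) 7433.628ms=14b +353.982ms=2/3b
22) 7787.611ms=44/3b +353.982ms=2/3b
23) 8141.593ms=46/3b +353.982ms=2/3b
Σ=16b of 16 (113bpm 4/4) — PASS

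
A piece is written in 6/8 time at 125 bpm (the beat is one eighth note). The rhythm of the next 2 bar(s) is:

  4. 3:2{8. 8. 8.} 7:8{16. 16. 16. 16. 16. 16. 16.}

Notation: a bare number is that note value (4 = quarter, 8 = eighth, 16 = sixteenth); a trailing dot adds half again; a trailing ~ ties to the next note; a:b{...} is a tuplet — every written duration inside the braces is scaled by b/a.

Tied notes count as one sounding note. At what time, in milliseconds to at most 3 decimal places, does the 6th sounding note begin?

note 6 onset = 48/7b = 3291.429ms

1. 0.0ms @ 0 + 1440.0ms (3)
2. 1440.0ms @ 3 + 480.0ms (1)
3. 1920.0ms @ 4 + 480.0ms (1)
4. 2400.0ms @ 5 + 480.0ms (1)
5. 2880.0ms @ 6 + 411.429ms (6/7)
6. 3291.429ms @ 48/7 + 411.429ms (6/7)
7. 3702.857ms @ 54/7 + 411.429ms (6/7)
8. 4114.286ms @ 60/7 + 411.429ms (6/7)
9. 4525.714ms @ 66/7 + 411.429ms (6/7)
10. 4937.143ms @ 72/7 + 411.429ms (6/7)
11. 5348.571ms @ 78/7 + 411.429ms (6/7)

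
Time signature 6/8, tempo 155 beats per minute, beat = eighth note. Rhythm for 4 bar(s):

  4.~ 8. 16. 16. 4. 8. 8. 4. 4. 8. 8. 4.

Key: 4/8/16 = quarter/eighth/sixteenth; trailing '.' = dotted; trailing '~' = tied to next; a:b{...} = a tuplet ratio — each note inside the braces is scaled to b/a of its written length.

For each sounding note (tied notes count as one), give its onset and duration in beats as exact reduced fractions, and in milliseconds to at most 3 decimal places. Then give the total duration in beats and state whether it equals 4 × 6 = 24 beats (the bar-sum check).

1) 0.0ms=0b +1741.935ms=9/2b
2) 1741.935ms=9/2b +290.323ms=3/4b
3) 2032.258ms=21/4b +290.323ms=3/4b
4) 2322.581ms=6b +1161.29ms=3b
5) 3483.871ms=9b +580.645ms=3/2b
6) 4064.516ms=21/2b +580.645ms=3/2b
7) 4645.161ms=12b +1161.29ms=3b
8) 5806.452ms=15b +1161.29ms=3b
9) 6967.742ms=18b +580.645ms=3/2b
10) 7548.387ms=39/2b +580.645ms=3/2b
11) 8129.032ms=21b +1161.29ms=3b
Σ=24b of 24 (155bpm 6/8) — PASS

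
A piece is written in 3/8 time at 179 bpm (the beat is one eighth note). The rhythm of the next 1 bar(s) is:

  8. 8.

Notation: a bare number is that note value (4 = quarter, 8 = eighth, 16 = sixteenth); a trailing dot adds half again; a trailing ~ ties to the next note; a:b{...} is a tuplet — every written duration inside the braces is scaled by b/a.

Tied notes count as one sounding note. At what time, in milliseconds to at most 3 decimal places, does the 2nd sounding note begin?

note 2 onset = 3/2b = 502.793ms

1. 0.0ms @ 0 + 502.793ms (3/2)
2. 502.793ms @ 3/2 + 502.793ms (3/2)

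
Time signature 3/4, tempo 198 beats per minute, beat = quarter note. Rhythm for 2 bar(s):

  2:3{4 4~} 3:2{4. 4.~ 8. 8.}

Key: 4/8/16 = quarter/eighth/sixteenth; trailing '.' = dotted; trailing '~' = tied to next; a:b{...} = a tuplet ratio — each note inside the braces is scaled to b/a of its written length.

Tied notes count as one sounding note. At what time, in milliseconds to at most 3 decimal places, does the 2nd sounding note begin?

1. 0.0ms @ 0 + 454.545ms (3/2)
2. 454.545ms @ 3/2 + 757.576ms (5/2)
3. 1212.121ms @ 4 + 454.545ms (3/2)
4. 1666.667ms @ 11/2 + 151.515ms (1/2)

note 2 onset = 3/2b = 454.545ms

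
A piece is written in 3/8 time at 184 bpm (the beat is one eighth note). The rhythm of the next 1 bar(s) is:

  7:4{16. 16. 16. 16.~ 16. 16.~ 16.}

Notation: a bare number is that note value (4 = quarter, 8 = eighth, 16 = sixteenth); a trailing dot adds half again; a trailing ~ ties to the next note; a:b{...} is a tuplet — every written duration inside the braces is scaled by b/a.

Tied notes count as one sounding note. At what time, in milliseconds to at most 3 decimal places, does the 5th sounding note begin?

note 5 onset = 15/7b = 698.758ms

1. 0.0ms @ 0 + 139.752ms (3/7)
2. 139.752ms @ 3/7 + 139.752ms (3/7)
3. 279.503ms @ 6/7 + 139.752ms (3/7)
4. 419.255ms @ 9/7 + 279.503ms (6/7)
5. 698.758ms @ 15/7 + 279.503ms (6/7)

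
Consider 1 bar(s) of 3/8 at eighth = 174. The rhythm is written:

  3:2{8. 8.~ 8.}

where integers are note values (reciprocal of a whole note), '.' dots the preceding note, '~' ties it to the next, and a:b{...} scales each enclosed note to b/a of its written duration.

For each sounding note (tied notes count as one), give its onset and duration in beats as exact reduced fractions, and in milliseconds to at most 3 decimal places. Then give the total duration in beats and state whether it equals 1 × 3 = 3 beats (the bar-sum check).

1) 0.0ms=0b +344.828ms=1b
2) 344.828ms=1b +689.655ms=2b
Σ=3b of 3 (174bpm 3/8) — PASS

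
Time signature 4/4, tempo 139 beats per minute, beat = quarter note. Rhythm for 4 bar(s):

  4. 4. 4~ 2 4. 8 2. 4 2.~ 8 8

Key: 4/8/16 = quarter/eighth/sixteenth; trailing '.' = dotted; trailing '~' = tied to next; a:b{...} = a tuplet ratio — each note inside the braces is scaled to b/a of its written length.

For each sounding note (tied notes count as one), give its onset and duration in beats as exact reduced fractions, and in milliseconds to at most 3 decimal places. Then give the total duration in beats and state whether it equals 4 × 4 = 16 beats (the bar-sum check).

1) 0.0ms=0b +647.482ms=3/2b
2) 647.482ms=3/2b +647.482ms=3/2b
3) 1294.964ms=3b +1294.964ms=3b
4) 2589.928ms=6b +647.482ms=3/2b
5) 3237.41ms=15/2b +215.827ms=1/2b
6) 3453.237ms=8b +1294.964ms=3b
7) 4748.201ms=11b +431.655ms=1b
8) 5179.856ms=12b +1510.791ms=7/2b
9) 6690.647ms=31/2b +215.827ms=1/2b
Σ=16b of 16 (139bpm 4/4) — PASS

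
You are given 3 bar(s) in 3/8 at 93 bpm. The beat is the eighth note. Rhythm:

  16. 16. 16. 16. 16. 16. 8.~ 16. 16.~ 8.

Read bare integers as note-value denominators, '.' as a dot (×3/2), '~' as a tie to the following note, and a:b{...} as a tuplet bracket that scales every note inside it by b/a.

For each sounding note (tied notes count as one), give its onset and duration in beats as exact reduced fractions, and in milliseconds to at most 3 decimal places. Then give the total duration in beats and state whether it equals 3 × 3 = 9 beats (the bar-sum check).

1) 0.0ms=0b +483.871ms=3/4b
2) 483.871ms=3/4b +483.871ms=3/4b
3) 967.742ms=3/2b +483.871ms=3/4b
4) 1451.613ms=9/4b +483.871ms=3/4b
5) 1935.484ms=3b +483.871ms=3/4b
6) 2419.355ms=15/4b +483.871ms=3/4b
7) 2903.226ms=9/2b +1451.613ms=9/4b
8) 4354.839ms=27/4b +1451.613ms=9/4b
Σ=9b of 9 (93bpm 3/8) — PASS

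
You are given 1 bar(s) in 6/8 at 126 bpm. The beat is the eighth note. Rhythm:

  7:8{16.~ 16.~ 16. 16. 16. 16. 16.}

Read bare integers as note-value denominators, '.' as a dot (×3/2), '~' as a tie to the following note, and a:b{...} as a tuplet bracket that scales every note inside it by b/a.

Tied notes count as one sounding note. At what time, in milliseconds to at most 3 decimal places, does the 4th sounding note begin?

note 4 onset = 30/7b = 2040.816ms

1. 0.0ms @ 0 + 1224.49ms (18/7)
2. 1224.49ms @ 18/7 + 408.163ms (6/7)
3. 1632.653ms @ 24/7 + 408.163ms (6/7)
4. 2040.816ms @ 30/7 + 408.163ms (6/7)
5. 2448.98ms @ 36/7 + 408.163ms (6/7)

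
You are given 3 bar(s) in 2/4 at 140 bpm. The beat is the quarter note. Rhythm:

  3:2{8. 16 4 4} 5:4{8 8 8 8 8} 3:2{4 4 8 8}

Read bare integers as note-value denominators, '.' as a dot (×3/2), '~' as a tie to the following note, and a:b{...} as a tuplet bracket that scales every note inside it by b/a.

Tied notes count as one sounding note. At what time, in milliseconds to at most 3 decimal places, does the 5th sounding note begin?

1. 0.0ms @ 0 + 214.286ms (1/2)
2. 214.286ms @ 1/2 + 71.429ms (1/6)
3. 285.714ms @ 2/3 + 285.714ms (2/3)
4. 571.429ms @ 4/3 + 285.714ms (2/3)
5. 857.143ms @ 2 + 171.429ms (2/5)
6. 1028.571ms @ 12/5 + 171.429ms (2/5)
7. 1200.0ms @ 14/5 + 171.429ms (2/5)
8. 1371.429ms @ 16/5 + 171.429ms (2/5)
9. 1542.857ms @ 18/5 + 171.429ms (2/5)
10. 1714.286ms @ 4 + 285.714ms (2/3)
11. 2000.0ms @ 14/3 + 285.714ms (2/3)
12. 2285.714ms @ 16/3 + 142.857ms (1/3)
13. 2428.571ms @ 17/3 + 142.857ms (1/3)

note 5 onset = 2b = 857.143ms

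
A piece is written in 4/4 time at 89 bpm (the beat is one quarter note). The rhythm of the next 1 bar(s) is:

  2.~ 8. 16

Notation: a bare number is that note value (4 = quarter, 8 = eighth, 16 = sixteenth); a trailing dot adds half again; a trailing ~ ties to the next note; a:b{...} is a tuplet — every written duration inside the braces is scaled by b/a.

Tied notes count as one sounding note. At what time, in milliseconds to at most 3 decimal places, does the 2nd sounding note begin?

1. 0.0ms @ 0 + 2528.09ms (15/4)
2. 2528.09ms @ 15/4 + 168.539ms (1/4)

note 2 onset = 15/4b = 2528.09ms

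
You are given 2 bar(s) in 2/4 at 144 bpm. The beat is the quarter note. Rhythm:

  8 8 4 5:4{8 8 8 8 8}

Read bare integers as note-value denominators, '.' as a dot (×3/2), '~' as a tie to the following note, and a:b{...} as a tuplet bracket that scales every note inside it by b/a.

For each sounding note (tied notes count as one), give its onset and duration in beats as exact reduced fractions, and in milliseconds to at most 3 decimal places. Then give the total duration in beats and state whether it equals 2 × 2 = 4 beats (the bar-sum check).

1) 0.0ms=0b +208.333ms=1/2b
2) 208.333ms=1/2b +208.333ms=1/2b
3) 416.667ms=1b +416.667ms=1b
4) 833.333ms=2b +166.667ms=2/5b
5) 1000.0ms=12/5b +166.667ms=2/5b
6) 1166.667ms=14/5b +166.667ms=2/5b
7) 1333.333ms=16/5b +166.667ms=2/5b
8) 1500.0ms=18/5b +166.667ms=2/5b
Σ=4b of 4 (144bpm 2/4) — PASS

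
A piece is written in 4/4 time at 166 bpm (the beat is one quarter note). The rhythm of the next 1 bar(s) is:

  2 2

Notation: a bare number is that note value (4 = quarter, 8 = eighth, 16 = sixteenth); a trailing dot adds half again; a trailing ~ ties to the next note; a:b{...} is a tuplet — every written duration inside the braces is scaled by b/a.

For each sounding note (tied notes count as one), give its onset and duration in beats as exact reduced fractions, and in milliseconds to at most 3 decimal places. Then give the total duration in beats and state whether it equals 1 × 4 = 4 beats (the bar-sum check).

1) 0.0ms=0b +722.892ms=2b
2) 722.892ms=2b +722.892ms=2b
Σ=4b of 4 (166bpm 4/4) — PASS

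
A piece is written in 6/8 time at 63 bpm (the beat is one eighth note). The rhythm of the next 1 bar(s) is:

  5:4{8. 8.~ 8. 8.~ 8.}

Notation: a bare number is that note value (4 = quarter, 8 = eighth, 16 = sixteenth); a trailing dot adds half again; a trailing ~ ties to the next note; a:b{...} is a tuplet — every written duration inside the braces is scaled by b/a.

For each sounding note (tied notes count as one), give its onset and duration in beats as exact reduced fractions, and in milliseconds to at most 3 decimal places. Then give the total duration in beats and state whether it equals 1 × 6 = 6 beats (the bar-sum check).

1) 0.0ms=0b +1142.857ms=6/5b
2) 1142.857ms=6/5b +2285.714ms=12/5b
3) 3428.571ms=18/5b +2285.714ms=12/5b
Σ=6b of 6 (63bpm 6/8) — PASS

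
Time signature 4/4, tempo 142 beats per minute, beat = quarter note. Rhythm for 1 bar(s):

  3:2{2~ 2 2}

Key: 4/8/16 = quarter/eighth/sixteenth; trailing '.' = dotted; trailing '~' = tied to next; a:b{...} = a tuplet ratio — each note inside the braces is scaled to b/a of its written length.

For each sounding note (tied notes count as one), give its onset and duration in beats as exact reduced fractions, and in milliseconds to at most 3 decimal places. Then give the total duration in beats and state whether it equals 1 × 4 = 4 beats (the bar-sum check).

1) 0.0ms=0b +1126.761ms=8/3b
2) 1126.761ms=8/3b +563.38ms=4/3b
Σ=4b of 4 (142bpm 4/4) — PASS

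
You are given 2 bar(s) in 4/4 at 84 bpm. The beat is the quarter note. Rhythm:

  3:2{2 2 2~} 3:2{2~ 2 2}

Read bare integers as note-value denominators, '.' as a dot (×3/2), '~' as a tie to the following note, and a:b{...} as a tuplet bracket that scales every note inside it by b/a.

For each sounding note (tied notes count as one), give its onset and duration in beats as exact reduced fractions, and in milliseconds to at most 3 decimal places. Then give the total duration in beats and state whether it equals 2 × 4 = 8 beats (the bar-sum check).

1) 0.0ms=0b +952.381ms=4/3b
2) 952.381ms=4/3b +952.381ms=4/3b
3) 1904.762ms=8/3b +2857.143ms=4b
4) 4761.905ms=20/3b +952.381ms=4/3b
Σ=8b of 8 (84bpm 4/4) — PASS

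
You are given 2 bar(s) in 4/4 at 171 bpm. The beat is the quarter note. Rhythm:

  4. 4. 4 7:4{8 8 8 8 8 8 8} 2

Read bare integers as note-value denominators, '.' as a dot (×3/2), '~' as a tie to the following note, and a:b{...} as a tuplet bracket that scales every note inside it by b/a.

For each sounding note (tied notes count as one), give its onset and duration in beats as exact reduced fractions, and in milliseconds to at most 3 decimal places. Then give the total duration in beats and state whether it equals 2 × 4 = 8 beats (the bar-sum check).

1) 0.0ms=0b +526.316ms=3/2b
2) 526.316ms=3/2b +526.316ms=3/2b
3) 1052.632ms=3b +350.877ms=1b
4) 1403.509ms=4b +100.251ms=2/7b
5) 1503.759ms=30/7b +100.251ms=2/7b
6) 1604.01ms=32/7b +100.251ms=2/7b
7) 1704.261ms=34/7b +100.251ms=2/7b
8) 1804.511ms=36/7b +100.251ms=2/7b
9) 1904.762ms=38/7b +100.251ms=2/7b
10) 2005.013ms=40/7b +100.251ms=2/7b
11) 2105.263ms=6b +701.754ms=2b
Σ=8b of 8 (171bpm 4/4) — PASS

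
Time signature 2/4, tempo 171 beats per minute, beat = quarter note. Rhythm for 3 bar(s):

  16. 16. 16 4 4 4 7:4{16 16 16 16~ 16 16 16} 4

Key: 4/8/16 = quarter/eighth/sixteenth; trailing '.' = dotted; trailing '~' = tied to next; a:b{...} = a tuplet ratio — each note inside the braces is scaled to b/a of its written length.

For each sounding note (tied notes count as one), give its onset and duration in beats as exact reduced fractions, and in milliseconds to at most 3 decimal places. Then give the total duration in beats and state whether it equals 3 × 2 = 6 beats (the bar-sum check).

1) 0.0ms=0b +131.579ms=3/8b
2) 131.579ms=3/8b +131.579ms=3/8b
3) 263.158ms=3/4b +87.719ms=1/4b
4) 350.877ms=1b +350.877ms=1b
5) 701.754ms=2b +350.877ms=1b
6) 1052.632ms=3b +350.877ms=1b
7) 1403.509ms=4b +50.125ms=1/7b
8) 1453.634ms=29/7b +50.125ms=1/7b
9) 1503.759ms=30/7b +50.125ms=1/7b
10) 1553.885ms=31/7b +100.251ms=2/7b
11) 1654.135ms=33/7b +50.125ms=1/7b
12) 1704.261ms=34/7b +50.125ms=1/7b
13) 1754.386ms=5b +350.877ms=1b
Σ=6b of 6 (171bpm 2/4) — PASS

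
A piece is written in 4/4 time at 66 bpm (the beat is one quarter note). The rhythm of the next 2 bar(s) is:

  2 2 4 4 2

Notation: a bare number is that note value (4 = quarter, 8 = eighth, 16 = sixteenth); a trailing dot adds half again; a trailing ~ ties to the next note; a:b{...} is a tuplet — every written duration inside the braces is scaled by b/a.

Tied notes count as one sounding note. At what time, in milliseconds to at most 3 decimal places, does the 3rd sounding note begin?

note 3 onset = 4b = 3636.364ms

1. 0.0ms @ 0 + 1818.182ms (2)
2. 1818.182ms @ 2 + 1818.182ms (2)
3. 3636.364ms @ 4 + 909.091ms (1)
4. 4545.455ms @ 5 + 909.091ms (1)
5. 5454.545ms @ 6 + 1818.182ms (2)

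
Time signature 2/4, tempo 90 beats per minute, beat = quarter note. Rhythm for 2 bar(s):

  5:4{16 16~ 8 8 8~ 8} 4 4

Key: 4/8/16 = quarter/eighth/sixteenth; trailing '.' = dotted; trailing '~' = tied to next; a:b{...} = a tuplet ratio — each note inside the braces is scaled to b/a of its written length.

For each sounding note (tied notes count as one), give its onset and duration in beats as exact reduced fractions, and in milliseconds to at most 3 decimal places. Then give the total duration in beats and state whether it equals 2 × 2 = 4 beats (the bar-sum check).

1) 0.0ms=0b +133.333ms=1/5b
2) 133.333ms=1/5b +400.0ms=3/5b
3) 533.333ms=4/5b +266.667ms=2/5b
4) 800.0ms=6/5b +533.333ms=4/5b
5) 1333.333ms=2b +666.667ms=1b
6) 2000.0ms=3b +666.667ms=1b
Σ=4b of 4 (90bpm 2/4) — PASS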